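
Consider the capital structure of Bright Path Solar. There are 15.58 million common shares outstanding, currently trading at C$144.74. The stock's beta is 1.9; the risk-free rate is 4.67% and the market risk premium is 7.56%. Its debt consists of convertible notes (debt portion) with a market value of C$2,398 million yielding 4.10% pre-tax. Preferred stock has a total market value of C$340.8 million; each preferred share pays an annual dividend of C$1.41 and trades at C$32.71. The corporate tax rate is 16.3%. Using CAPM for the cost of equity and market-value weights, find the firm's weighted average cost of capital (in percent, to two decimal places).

10.54%

Cost of equity via CAPM: Re = 4.67% + 1.9 × 7.56% = 19.0340%.
Cost of preferred: Rp = 1.41 / 32.71 = 4.3106%.
Market value of equity E = 144.74 × 15.58m = 2255.0492m.
Total capital V = 2255.0492 + 340.8 + 2398 = 4993.8492.
Equity: weight = 2255.0492/4993.8492 = 0.4516; cost = 19.034%.
Preferred: weight = 340.8/4993.8492 = 0.0682; cost = 4.3106%.
Convertible notes (debt portion): weight = 2398/4993.8492 = 0.4802; after-tax cost = 4.1% × (1 − 16.3%) = 3.4317%.
WACC = 0.4516 × 19.0340% + 0.0682 × 4.3106% + 0.4802 × 3.4317% = 10.5371%.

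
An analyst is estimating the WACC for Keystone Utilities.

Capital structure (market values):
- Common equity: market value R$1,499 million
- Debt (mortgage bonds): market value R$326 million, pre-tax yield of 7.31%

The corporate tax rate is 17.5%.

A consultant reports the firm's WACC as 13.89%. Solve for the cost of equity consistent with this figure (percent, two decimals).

15.60%

Total capital V = 1499 + 326 = 1825.
Equity weight = 1499/1825 = 0.8214.
Mortgage bonds weight = 326/1825 = 0.1786.
Debt contribution = 0.1786 × 7.31% × (1 − 17.5%) = 1.0773%.
Required equity contribution = 13.89% − 1.0773% = 12.8127%.
Re = 12.8127% / 0.8214 = 15.5992%.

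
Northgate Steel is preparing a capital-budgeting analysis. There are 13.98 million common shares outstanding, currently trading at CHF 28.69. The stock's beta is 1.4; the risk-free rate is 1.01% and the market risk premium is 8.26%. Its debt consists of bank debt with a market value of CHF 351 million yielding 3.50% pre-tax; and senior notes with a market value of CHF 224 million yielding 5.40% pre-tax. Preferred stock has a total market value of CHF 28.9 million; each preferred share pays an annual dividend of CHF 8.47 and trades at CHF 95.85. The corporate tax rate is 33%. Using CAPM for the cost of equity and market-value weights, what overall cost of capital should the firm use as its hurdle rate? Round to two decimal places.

Cost of equity via CAPM: Re = 1.01% + 1.4 × 8.26% = 12.5740%.
Cost of preferred: Rp = 8.47 / 95.85 = 8.8367%.
Market value of equity E = 28.69 × 13.98m = 401.0862m.
Total capital V = 401.0862 + 28.9 + 351 + 224 = 1004.9862.
Equity: weight = 401.0862/1004.9862 = 0.3991; cost = 12.574%.
Preferred: weight = 28.9/1004.9862 = 0.0288; cost = 8.8367%.
Bank debt: weight = 351/1004.9862 = 0.3493; after-tax cost = 3.5% × (1 − 33%) = 2.3450%.
Senior notes: weight = 224/1004.9862 = 0.2229; after-tax cost = 5.4% × (1 − 33%) = 3.6180%.
WACC = 0.3991 × 12.5740% + 0.0288 × 8.8367% + 0.3493 × 2.3450% + 0.2229 × 3.6180% = 6.8978%.

6.90%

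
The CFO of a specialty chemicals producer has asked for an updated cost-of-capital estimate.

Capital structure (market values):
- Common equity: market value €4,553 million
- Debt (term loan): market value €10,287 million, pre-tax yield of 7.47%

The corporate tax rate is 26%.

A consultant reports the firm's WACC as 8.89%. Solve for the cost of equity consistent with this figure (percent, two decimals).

16.49%

Total capital V = 4553 + 10287 = 14840.
Equity weight = 4553/14840 = 0.3068.
Term loan weight = 10287/14840 = 0.6932.
Debt contribution = 0.6932 × 7.47% × (1 − 26%) = 3.8318%.
Required equity contribution = 8.89% − 3.8318% = 5.0582%.
Re = 5.0582% / 0.3068 = 16.4865%.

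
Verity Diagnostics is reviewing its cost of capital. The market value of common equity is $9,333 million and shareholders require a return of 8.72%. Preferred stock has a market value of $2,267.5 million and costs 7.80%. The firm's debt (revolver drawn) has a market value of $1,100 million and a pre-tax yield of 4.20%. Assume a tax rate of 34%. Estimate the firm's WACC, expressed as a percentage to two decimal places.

8.04%

Total capital V = 9333 + 2267.5 + 1100 = 12700.5.
Equity: weight = 9333/12700.5 = 0.7349; cost = 8.72%.
Preferred: weight = 2267.5/12700.5 = 0.1785; cost = 7.8%.
Revolver drawn: weight = 1100/12700.5 = 0.0866; after-tax cost = 4.2% × (1 − 34%) = 2.7720%.
WACC = 0.7349 × 8.7200% + 0.1785 × 7.8000% + 0.0866 × 2.7720% = 8.0406%.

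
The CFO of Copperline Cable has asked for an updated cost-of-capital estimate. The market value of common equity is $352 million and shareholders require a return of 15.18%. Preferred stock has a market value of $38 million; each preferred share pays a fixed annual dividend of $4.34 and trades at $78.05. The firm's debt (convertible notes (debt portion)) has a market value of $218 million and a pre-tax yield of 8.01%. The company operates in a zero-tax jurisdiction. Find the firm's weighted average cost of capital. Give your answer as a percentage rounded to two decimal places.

Cost of preferred: Rp = 4.34 / 78.05 = 5.5605%.
Total capital V = 352 + 38 + 218 = 608.
Equity: weight = 352/608 = 0.5789; cost = 15.18%.
Preferred: weight = 38/608 = 0.0625; cost = 5.5605%.
Convertible notes (debt portion): weight = 218/608 = 0.3586; after-tax cost = 8.01% × (1 − 0%) = 8.0100%.
WACC = 0.5789 × 15.1800% + 0.0625 × 5.5605% + 0.3586 × 8.0100% = 12.0080%.

12.01%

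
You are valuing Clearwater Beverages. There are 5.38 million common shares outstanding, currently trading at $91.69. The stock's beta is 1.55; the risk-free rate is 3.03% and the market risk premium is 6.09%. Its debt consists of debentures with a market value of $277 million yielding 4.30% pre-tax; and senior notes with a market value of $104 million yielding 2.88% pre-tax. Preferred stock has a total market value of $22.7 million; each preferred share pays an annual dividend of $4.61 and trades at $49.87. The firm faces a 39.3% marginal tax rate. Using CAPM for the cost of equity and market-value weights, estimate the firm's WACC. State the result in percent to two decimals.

Cost of equity via CAPM: Re = 3.03% + 1.55 × 6.09% = 12.4695%.
Cost of preferred: Rp = 4.61 / 49.87 = 9.2440%.
Market value of equity E = 91.69 × 5.38m = 493.2922m.
Total capital V = 493.2922 + 22.7 + 277 + 104 = 896.9922.
Equity: weight = 493.2922/896.9922 = 0.5499; cost = 12.4695%.
Preferred: weight = 22.7/896.9922 = 0.0253; cost = 9.244%.
Debentures: weight = 277/896.9922 = 0.3088; after-tax cost = 4.3% × (1 − 39.3%) = 2.6101%.
Senior notes: weight = 104/896.9922 = 0.1159; after-tax cost = 2.88% × (1 − 39.3%) = 1.7482%.
WACC = 0.5499 × 12.4695% + 0.0253 × 9.2440% + 0.3088 × 2.6101% + 0.1159 × 1.7482% = 8.1001%.

8.10%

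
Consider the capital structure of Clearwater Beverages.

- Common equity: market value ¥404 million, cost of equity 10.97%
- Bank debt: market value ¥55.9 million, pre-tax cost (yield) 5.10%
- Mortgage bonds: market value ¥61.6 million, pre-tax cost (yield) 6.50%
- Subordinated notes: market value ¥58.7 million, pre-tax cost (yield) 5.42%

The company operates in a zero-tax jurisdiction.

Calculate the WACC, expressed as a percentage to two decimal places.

Total capital V = 404 + 55.9 + 61.6 + 58.7 = 580.2.
Equity: weight = 404/580.2 = 0.6963; cost = 10.97%.
Bank debt: weight = 55.9/580.2 = 0.0963; after-tax cost = 5.1% × (1 − 0%) = 5.1000%.
Mortgage bonds: weight = 61.6/580.2 = 0.1062; after-tax cost = 6.5% × (1 − 0%) = 6.5000%.
Subordinated notes: weight = 58.7/580.2 = 0.1012; after-tax cost = 5.42% × (1 − 0%) = 5.4200%.
WACC = 0.6963 × 10.9700% + 0.0963 × 5.1000% + 0.1062 × 6.5000% + 0.1012 × 5.4200% = 9.3684%.

9.37%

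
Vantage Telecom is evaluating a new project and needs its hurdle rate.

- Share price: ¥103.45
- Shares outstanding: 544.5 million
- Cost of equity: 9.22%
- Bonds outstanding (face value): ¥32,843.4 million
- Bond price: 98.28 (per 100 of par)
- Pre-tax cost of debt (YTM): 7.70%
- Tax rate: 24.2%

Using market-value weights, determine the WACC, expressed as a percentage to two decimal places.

7.99%

Market value of equity E = 103.45 × 544.5m = 56328.525m. Market value of debt D = 32843.4m × 98.28/100 = 32278.49352m.
Total capital V = 56328.525 + 32278.49352 = 88607.01852.
Equity: weight = 56328.525/88607.01852 = 0.6357; cost = 9.22%.
Bonds outstanding: weight = 32278.49352/88607.01852 = 0.3643; after-tax cost = 7.7% × (1 − 24.2%) = 5.8366%.
WACC = 0.6357 × 9.2200% + 0.3643 × 5.8366% = 7.9875%.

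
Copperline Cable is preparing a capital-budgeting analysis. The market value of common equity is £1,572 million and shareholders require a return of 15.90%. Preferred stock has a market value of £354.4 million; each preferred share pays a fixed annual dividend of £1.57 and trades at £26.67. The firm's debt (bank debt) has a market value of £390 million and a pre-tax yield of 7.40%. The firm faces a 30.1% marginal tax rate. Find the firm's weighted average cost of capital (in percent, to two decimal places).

Cost of preferred: Rp = 1.57 / 26.67 = 5.8868%.
Total capital V = 1572 + 354.4 + 390 = 2316.4.
Equity: weight = 1572/2316.4 = 0.6786; cost = 15.9%.
Preferred: weight = 354.4/2316.4 = 0.1530; cost = 5.8868%.
Bank debt: weight = 390/2316.4 = 0.1684; after-tax cost = 7.4% × (1 − 30.1%) = 5.1726%.
WACC = 0.6786 × 15.9000% + 0.1530 × 5.8868% + 0.1684 × 5.1726% = 12.5619%.

12.56%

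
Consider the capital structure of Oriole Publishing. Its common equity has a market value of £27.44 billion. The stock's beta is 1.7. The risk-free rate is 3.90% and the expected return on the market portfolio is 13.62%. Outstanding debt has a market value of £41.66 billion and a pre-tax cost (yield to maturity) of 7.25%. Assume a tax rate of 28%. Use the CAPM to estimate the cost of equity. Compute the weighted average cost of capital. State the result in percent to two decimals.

Market risk premium = 13.62% − 3.9% = 9.72%.
Cost of equity via CAPM: Re = 3.9% + 1.7 × 9.72% = 20.4240%.
Total capital V = 27.44 + 41.66 = 69.1.
Equity: weight = 27.44/69.1 = 0.3971; cost = 20.424%.
Debt: weight = 41.66/69.1 = 0.6029; after-tax cost = 7.25% × (1 − 28%) = 5.2200%.
WACC = 0.3971 × 20.4240% + 0.6029 × 5.2200% = 11.2576%.

11.26%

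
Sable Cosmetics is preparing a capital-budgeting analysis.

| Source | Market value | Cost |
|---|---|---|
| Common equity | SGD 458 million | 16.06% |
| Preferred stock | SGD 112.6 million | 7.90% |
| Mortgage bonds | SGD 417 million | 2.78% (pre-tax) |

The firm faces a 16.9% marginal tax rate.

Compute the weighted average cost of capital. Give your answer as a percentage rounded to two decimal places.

9.32%

Total capital V = 458 + 112.6 + 417 = 987.6.
Equity: weight = 458/987.6 = 0.4638; cost = 16.06%.
Preferred: weight = 112.6/987.6 = 0.1140; cost = 7.9%.
Mortgage bonds: weight = 417/987.6 = 0.4222; after-tax cost = 2.78% × (1 − 16.9%) = 2.3102%.
WACC = 0.4638 × 16.0600% + 0.1140 × 7.9000% + 0.4222 × 2.3102% = 9.3240%.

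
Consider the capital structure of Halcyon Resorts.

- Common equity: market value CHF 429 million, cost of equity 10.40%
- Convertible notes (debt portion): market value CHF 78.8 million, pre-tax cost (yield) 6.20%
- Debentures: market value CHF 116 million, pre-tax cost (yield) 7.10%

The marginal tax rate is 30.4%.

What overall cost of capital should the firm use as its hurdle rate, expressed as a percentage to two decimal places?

8.62%

Total capital V = 429 + 78.8 + 116 = 623.8.
Equity: weight = 429/623.8 = 0.6877; cost = 10.4%.
Convertible notes (debt portion): weight = 78.8/623.8 = 0.1263; after-tax cost = 6.2% × (1 − 30.4%) = 4.3152%.
Debentures: weight = 116/623.8 = 0.1860; after-tax cost = 7.1% × (1 − 30.4%) = 4.9416%.
WACC = 0.6877 × 10.4000% + 0.1263 × 4.3152% + 0.1860 × 4.9416% = 8.6163%.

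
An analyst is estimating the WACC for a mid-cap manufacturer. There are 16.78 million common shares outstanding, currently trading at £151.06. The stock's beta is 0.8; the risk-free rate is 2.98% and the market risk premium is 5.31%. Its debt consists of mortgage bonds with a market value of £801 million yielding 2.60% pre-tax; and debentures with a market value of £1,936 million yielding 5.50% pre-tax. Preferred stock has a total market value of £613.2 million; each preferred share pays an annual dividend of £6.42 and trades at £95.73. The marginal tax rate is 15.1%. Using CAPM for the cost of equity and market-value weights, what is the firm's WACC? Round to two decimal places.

5.65%

Cost of equity via CAPM: Re = 2.98% + 0.8 × 5.31% = 7.2280%.
Cost of preferred: Rp = 6.42 / 95.73 = 6.7064%.
Market value of equity E = 151.06 × 16.78m = 2534.7868m.
Total capital V = 2534.7868 + 613.2 + 801 + 1936 = 5884.9868.
Equity: weight = 2534.7868/5884.9868 = 0.4307; cost = 7.228%.
Preferred: weight = 613.2/5884.9868 = 0.1042; cost = 6.7064%.
Mortgage bonds: weight = 801/5884.9868 = 0.1361; after-tax cost = 2.6% × (1 − 15.1%) = 2.2074%.
Debentures: weight = 1936/5884.9868 = 0.3290; after-tax cost = 5.5% × (1 − 15.1%) = 4.6695%.
WACC = 0.4307 × 7.2280% + 0.1042 × 6.7064% + 0.1361 × 2.2074% + 0.3290 × 4.6695% = 5.6486%.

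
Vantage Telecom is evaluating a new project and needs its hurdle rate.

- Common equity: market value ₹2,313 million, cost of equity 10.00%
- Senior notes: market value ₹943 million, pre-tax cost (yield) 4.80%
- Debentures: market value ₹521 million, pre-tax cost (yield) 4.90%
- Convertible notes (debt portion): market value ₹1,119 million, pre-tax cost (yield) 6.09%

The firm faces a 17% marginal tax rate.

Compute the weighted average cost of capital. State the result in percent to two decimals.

Total capital V = 2313 + 943 + 521 + 1119 = 4896.
Equity: weight = 2313/4896 = 0.4724; cost = 10%.
Senior notes: weight = 943/4896 = 0.1926; after-tax cost = 4.8% × (1 − 17%) = 3.9840%.
Debentures: weight = 521/4896 = 0.1064; after-tax cost = 4.9% × (1 − 17%) = 4.0670%.
Convertible notes (debt portion): weight = 1119/4896 = 0.2286; after-tax cost = 6.09% × (1 − 17%) = 5.0547%.
WACC = 0.4724 × 10.0000% + 0.1926 × 3.9840% + 0.1064 × 4.0670% + 0.2286 × 5.0547% = 7.0797%.

7.08%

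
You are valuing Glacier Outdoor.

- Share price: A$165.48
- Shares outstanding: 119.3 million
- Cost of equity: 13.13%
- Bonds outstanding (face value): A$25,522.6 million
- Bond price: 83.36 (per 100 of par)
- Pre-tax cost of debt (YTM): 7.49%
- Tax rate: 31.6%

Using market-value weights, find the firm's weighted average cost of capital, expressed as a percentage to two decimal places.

8.98%

Market value of equity E = 165.48 × 119.3m = 19741.764m. Market value of debt D = 25522.6m × 83.36/100 = 21275.63936m.
Total capital V = 19741.764 + 21275.63936 = 41017.40336.
Equity: weight = 19741.764/41017.40336 = 0.4813; cost = 13.13%.
Bonds outstanding: weight = 21275.63936/41017.40336 = 0.5187; after-tax cost = 7.49% × (1 − 31.6%) = 5.1232%.
WACC = 0.4813 × 13.1300% + 0.5187 × 5.1232% = 8.9769%.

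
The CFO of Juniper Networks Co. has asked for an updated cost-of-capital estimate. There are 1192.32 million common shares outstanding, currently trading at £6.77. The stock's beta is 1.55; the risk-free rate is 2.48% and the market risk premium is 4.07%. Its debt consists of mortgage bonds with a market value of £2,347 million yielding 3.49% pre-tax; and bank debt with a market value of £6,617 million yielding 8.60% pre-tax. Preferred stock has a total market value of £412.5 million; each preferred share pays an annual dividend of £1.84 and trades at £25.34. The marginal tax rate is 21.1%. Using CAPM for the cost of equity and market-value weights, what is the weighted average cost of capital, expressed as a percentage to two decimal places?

Cost of equity via CAPM: Re = 2.48% + 1.55 × 4.07% = 8.7885%.
Cost of preferred: Rp = 1.84 / 25.34 = 7.2612%.
Market value of equity E = 6.77 × 1192.32m = 8072.0064m.
Total capital V = 8072.0064 + 412.5 + 2347 + 6617 = 17448.5064.
Equity: weight = 8072.0064/17448.5064 = 0.4626; cost = 8.7885%.
Preferred: weight = 412.5/17448.5064 = 0.0236; cost = 7.2612%.
Mortgage bonds: weight = 2347/17448.5064 = 0.1345; after-tax cost = 3.49% × (1 − 21.1%) = 2.7536%.
Bank debt: weight = 6617/17448.5064 = 0.3792; after-tax cost = 8.6% × (1 − 21.1%) = 6.7854%.
WACC = 0.4626 × 8.7885% + 0.0236 × 7.2612% + 0.1345 × 2.7536% + 0.3792 × 6.7854% = 7.1810%.

7.18%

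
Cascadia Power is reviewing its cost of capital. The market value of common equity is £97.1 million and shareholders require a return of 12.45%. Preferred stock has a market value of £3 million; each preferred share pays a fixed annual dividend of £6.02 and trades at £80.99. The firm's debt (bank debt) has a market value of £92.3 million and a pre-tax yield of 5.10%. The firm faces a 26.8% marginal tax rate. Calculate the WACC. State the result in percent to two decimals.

Cost of preferred: Rp = 6.02 / 80.99 = 7.4330%.
Total capital V = 97.1 + 3 + 92.3 = 192.4.
Equity: weight = 97.1/192.4 = 0.5047; cost = 12.45%.
Preferred: weight = 3/192.4 = 0.0156; cost = 7.433%.
Bank debt: weight = 92.3/192.4 = 0.4797; after-tax cost = 5.1% × (1 − 26.8%) = 3.7332%.
WACC = 0.5047 × 12.4500% + 0.0156 × 7.4330% + 0.4797 × 3.7332% = 8.1901%.

8.19%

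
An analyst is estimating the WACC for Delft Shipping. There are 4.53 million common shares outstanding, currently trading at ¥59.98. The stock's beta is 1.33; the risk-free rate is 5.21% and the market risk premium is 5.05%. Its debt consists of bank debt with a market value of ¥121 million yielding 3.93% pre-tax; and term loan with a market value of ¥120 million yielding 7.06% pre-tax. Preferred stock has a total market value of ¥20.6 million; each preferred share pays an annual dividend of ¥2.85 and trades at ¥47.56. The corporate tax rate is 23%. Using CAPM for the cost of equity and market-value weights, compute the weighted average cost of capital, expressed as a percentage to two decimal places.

8.22%

Cost of equity via CAPM: Re = 5.21% + 1.33 × 5.05% = 11.9265%.
Cost of preferred: Rp = 2.85 / 47.56 = 5.9924%.
Market value of equity E = 59.98 × 4.53m = 271.7094m.
Total capital V = 271.7094 + 20.6 + 121 + 120 = 533.3094.
Equity: weight = 271.7094/533.3094 = 0.5095; cost = 11.9265%.
Preferred: weight = 20.6/533.3094 = 0.0386; cost = 5.9924%.
Bank debt: weight = 121/533.3094 = 0.2269; after-tax cost = 3.93% × (1 − 23%) = 3.0261%.
Term loan: weight = 120/533.3094 = 0.2250; after-tax cost = 7.06% × (1 − 23%) = 5.4362%.
WACC = 0.5095 × 11.9265% + 0.0386 × 5.9924% + 0.2269 × 3.0261% + 0.2250 × 5.4362% = 8.2175%.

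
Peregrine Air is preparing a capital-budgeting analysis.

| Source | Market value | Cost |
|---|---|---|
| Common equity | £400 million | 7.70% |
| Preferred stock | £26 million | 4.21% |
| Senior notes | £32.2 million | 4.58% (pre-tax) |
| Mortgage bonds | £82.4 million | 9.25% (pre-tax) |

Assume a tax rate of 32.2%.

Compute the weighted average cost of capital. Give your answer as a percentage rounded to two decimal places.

Total capital V = 400 + 26 + 32.2 + 82.4 = 540.6.
Equity: weight = 400/540.6 = 0.7399; cost = 7.7%.
Preferred: weight = 26/540.6 = 0.0481; cost = 4.21%.
Senior notes: weight = 32.2/540.6 = 0.0596; after-tax cost = 4.58% × (1 − 32.2%) = 3.1052%.
Mortgage bonds: weight = 82.4/540.6 = 0.1524; after-tax cost = 9.25% × (1 − 32.2%) = 6.2715%.
WACC = 0.7399 × 7.7000% + 0.0481 × 4.2100% + 0.0596 × 3.1052% + 0.1524 × 6.2715% = 7.0407%.

7.04%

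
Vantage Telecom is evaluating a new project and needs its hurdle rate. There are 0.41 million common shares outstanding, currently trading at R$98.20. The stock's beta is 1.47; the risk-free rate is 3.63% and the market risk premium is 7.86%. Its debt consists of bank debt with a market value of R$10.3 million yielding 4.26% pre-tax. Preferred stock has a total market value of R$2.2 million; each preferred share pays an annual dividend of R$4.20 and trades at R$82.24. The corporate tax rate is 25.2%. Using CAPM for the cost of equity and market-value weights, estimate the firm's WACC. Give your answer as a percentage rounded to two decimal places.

Cost of equity via CAPM: Re = 3.63% + 1.47 × 7.86% = 15.1842%.
Cost of preferred: Rp = 4.2 / 82.24 = 5.1070%.
Market value of equity E = 98.2 × 0.41m = 40.262m.
Total capital V = 40.262 + 2.2 + 10.3 = 52.762.
Equity: weight = 40.262/52.762 = 0.7631; cost = 15.1842%.
Preferred: weight = 2.2/52.762 = 0.0417; cost = 5.107%.
Bank debt: weight = 10.3/52.762 = 0.1952; after-tax cost = 4.26% × (1 − 25.2%) = 3.1865%.
WACC = 0.7631 × 15.1842% + 0.0417 × 5.1070% + 0.1952 × 3.1865% = 12.4219%.

12.42%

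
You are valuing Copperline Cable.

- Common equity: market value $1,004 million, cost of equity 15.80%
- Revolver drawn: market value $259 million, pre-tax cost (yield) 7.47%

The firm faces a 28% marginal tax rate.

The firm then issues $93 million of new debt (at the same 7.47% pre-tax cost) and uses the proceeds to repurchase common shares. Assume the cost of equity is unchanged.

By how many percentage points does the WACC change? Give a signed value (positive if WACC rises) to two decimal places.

-0.77 pp

Current WACC:
Total capital V = 1004 + 259 = 1263.
Equity: weight = 1004/1263 = 0.7949; cost = 15.8%.
Revolver drawn: weight = 259/1263 = 0.2051; after-tax cost = 7.47% × (1 − 28%) = 5.3784%.
WACC = 0.7949 × 15.8000% + 0.2051 × 5.3784% = 13.6629%.
After the change:
Total capital V = 911 + 352 = 1263.
Equity: weight = 911/1263 = 0.7213; cost = 15.8%.
Revolver drawn: weight = 352/1263 = 0.2787; after-tax cost = 7.47% × (1 − 28%) = 5.3784%.
WACC = 0.7213 × 15.8000% + 0.2787 × 5.3784% = 12.8955%.
Change in WACC = 12.8955% − 13.6629% = -0.7674 pp.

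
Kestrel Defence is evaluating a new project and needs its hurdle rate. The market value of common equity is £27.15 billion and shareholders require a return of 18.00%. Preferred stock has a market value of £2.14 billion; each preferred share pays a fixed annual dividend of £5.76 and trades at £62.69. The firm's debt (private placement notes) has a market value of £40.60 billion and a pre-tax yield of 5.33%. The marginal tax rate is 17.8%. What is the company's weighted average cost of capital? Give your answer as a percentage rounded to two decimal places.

9.82%

Cost of preferred: Rp = 5.76 / 62.69 = 9.1881%.
Total capital V = 27.15 + 2.14 + 40.6 = 69.89.
Equity: weight = 27.15/69.89 = 0.3885; cost = 18%.
Preferred: weight = 2.14/69.89 = 0.0306; cost = 9.1881%.
Private placement notes: weight = 40.6/69.89 = 0.5809; after-tax cost = 5.33% × (1 − 17.8%) = 4.3813%.
WACC = 0.3885 × 18.0000% + 0.0306 × 9.1881% + 0.5809 × 4.3813% = 9.8189%.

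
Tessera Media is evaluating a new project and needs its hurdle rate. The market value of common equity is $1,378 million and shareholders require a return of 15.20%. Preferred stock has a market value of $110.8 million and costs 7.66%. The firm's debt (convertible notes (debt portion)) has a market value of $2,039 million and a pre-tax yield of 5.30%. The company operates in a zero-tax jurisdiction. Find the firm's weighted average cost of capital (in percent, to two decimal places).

9.24%

Total capital V = 1378 + 110.8 + 2039 = 3527.8.
Equity: weight = 1378/3527.8 = 0.3906; cost = 15.2%.
Preferred: weight = 110.8/3527.8 = 0.0314; cost = 7.66%.
Convertible notes (debt portion): weight = 2039/3527.8 = 0.5780; after-tax cost = 5.3% × (1 − 0%) = 5.3000%.
WACC = 0.3906 × 15.2000% + 0.0314 × 7.6600% + 0.5780 × 5.3000% = 9.2412%.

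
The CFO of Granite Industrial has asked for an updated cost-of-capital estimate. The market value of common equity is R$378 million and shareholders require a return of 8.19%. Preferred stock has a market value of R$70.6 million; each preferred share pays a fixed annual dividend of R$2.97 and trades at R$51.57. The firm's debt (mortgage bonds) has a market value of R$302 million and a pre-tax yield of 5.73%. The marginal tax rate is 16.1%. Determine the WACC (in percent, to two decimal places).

Cost of preferred: Rp = 2.97 / 51.57 = 5.7592%.
Total capital V = 378 + 70.6 + 302 = 750.6.
Equity: weight = 378/750.6 = 0.5036; cost = 8.19%.
Preferred: weight = 70.6/750.6 = 0.0941; cost = 5.7592%.
Mortgage bonds: weight = 302/750.6 = 0.4023; after-tax cost = 5.73% × (1 − 16.1%) = 4.8075%.
WACC = 0.5036 × 8.1900% + 0.0941 × 5.7592% + 0.4023 × 4.8075% = 6.6004%.

6.60%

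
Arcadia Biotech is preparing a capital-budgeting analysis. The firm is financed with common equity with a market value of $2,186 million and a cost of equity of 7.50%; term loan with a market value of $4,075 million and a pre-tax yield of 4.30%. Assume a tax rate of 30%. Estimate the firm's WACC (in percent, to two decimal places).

Total capital V = 2186 + 4075 = 6261.
Equity: weight = 2186/6261 = 0.3491; cost = 7.5%.
Term loan: weight = 4075/6261 = 0.6509; after-tax cost = 4.3% × (1 − 30%) = 3.0100%.
WACC = 0.3491 × 7.5000% + 0.6509 × 3.0100% = 4.5777%.

4.58%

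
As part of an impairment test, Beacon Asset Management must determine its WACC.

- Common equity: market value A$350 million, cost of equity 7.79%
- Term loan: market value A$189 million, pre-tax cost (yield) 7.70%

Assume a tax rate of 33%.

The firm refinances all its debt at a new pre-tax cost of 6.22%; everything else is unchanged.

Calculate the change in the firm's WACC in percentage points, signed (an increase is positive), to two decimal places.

Current WACC:
Total capital V = 350 + 189 = 539.
Equity: weight = 350/539 = 0.6494; cost = 7.79%.
Term loan: weight = 189/539 = 0.3506; after-tax cost = 7.7% × (1 − 33%) = 5.1590%.
WACC = 0.6494 × 7.7900% + 0.3506 × 5.1590% = 6.8674%.
After the change:
Total capital V = 350 + 189 = 539.
Equity: weight = 350/539 = 0.6494; cost = 7.79%.
Term loan: weight = 189/539 = 0.3506; after-tax cost = 6.22% × (1 − 33%) = 4.1674%.
WACC = 0.6494 × 7.7900% + 0.3506 × 4.1674% = 6.5197%.
Change in WACC = 6.5197% − 6.8674% = -0.3477 pp.

-0.35 pp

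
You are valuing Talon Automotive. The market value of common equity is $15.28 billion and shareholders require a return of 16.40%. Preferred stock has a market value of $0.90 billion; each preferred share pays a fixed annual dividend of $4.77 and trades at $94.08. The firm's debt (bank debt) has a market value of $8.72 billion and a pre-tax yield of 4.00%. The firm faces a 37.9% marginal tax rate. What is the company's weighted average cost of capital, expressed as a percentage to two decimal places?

11.12%

Cost of preferred: Rp = 4.77 / 94.08 = 5.0702%.
Total capital V = 15.28 + 0.9 + 8.72 = 24.9.
Equity: weight = 15.28/24.9 = 0.6137; cost = 16.4%.
Preferred: weight = 0.9/24.9 = 0.0361; cost = 5.0702%.
Bank debt: weight = 8.72/24.9 = 0.3502; after-tax cost = 4% × (1 − 37.9%) = 2.4840%.
WACC = 0.6137 × 16.4000% + 0.0361 × 5.0702% + 0.3502 × 2.4840% = 11.1171%.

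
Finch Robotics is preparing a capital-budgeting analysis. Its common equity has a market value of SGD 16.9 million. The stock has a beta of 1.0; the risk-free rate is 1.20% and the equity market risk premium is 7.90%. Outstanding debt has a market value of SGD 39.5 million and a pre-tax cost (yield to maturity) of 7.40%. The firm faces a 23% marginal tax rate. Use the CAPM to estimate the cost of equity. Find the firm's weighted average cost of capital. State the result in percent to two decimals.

6.72%

Cost of equity via CAPM: Re = 1.2% + 1.0 × 7.9% = 9.1000%.
Total capital V = 16.9 + 39.5 = 56.4.
Equity: weight = 16.9/56.4 = 0.2996; cost = 9.1%.
Debt: weight = 39.5/56.4 = 0.7004; after-tax cost = 7.4% × (1 − 23%) = 5.6980%.
WACC = 0.2996 × 9.1000% + 0.7004 × 5.6980% = 6.7174%.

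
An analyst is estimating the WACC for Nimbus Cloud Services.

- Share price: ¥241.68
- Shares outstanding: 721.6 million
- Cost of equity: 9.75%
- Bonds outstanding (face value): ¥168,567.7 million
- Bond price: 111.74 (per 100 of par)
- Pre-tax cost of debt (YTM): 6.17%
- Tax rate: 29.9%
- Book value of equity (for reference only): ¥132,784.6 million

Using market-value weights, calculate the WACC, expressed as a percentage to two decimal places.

Market value of equity E = 241.68 × 721.6m = 174396.288m. Market value of debt D = 168567.7m × 111.74/100 = 188357.54798m.
Total capital V = 174396.288 + 188357.54798 = 362753.83598.
Equity: weight = 174396.288/362753.83598 = 0.4808; cost = 9.75%.
Bonds outstanding: weight = 188357.54798/362753.83598 = 0.5192; after-tax cost = 6.17% × (1 − 29.9%) = 4.3252%.
WACC = 0.4808 × 9.7500% + 0.5192 × 4.3252% = 6.9332%.

6.93%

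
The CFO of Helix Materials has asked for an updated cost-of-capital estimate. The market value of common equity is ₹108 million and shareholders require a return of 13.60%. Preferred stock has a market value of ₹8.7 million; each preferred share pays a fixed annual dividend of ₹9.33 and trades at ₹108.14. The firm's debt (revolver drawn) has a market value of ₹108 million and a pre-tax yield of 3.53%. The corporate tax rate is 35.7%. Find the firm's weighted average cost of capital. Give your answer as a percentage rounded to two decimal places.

Cost of preferred: Rp = 9.33 / 108.14 = 8.6277%.
Total capital V = 108 + 8.7 + 108 = 224.7.
Equity: weight = 108/224.7 = 0.4806; cost = 13.6%.
Preferred: weight = 8.7/224.7 = 0.0387; cost = 8.6277%.
Revolver drawn: weight = 108/224.7 = 0.4806; after-tax cost = 3.53% × (1 − 35.7%) = 2.2698%.
WACC = 0.4806 × 13.6000% + 0.0387 × 8.6277% + 0.4806 × 2.2698% = 7.9617%.

7.96%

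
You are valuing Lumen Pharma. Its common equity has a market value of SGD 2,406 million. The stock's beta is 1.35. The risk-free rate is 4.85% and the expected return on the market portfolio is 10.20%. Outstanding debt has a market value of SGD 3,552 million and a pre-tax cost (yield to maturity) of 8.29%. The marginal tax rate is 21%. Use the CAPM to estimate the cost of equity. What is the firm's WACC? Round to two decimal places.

Market risk premium = 10.2% − 4.85% = 5.35%.
Cost of equity via CAPM: Re = 4.85% + 1.35 × 5.35% = 12.0725%.
Total capital V = 2406 + 3552 = 5958.
Equity: weight = 2406/5958 = 0.4038; cost = 12.0725%.
Debt: weight = 3552/5958 = 0.5962; after-tax cost = 8.29% × (1 − 21%) = 6.5491%.
WACC = 0.4038 × 12.0725% + 0.5962 × 6.5491% = 8.7796%.

8.78%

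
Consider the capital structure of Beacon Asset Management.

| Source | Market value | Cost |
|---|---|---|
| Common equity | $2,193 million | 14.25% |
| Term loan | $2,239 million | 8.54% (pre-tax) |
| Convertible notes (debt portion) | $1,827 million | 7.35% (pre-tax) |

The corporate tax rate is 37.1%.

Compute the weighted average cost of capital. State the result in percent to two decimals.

8.26%

Total capital V = 2193 + 2239 + 1827 = 6259.
Equity: weight = 2193/6259 = 0.3504; cost = 14.25%.
Term loan: weight = 2239/6259 = 0.3577; after-tax cost = 8.54% × (1 − 37.1%) = 5.3717%.
Convertible notes (debt portion): weight = 1827/6259 = 0.2919; after-tax cost = 7.35% × (1 − 37.1%) = 4.6231%.
WACC = 0.3504 × 14.2500% + 0.3577 × 5.3717% + 0.2919 × 4.6231% = 8.2639%.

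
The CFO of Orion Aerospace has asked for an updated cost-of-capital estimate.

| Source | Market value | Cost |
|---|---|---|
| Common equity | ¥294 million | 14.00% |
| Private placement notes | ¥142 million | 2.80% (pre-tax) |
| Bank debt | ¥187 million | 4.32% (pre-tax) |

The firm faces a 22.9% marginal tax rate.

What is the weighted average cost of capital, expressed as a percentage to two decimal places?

8.10%

Total capital V = 294 + 142 + 187 = 623.
Equity: weight = 294/623 = 0.4719; cost = 14%.
Private placement notes: weight = 142/623 = 0.2279; after-tax cost = 2.8% × (1 − 22.9%) = 2.1588%.
Bank debt: weight = 187/623 = 0.3002; after-tax cost = 4.32% × (1 − 22.9%) = 3.3307%.
WACC = 0.4719 × 14.0000% + 0.2279 × 2.1588% + 0.3002 × 3.3307% = 8.0985%.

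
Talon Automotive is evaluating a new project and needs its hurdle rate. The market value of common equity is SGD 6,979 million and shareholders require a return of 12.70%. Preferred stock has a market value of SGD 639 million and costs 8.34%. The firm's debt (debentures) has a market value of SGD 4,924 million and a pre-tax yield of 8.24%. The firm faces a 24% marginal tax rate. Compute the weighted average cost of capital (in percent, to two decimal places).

Total capital V = 6979 + 639 + 4924 = 12542.
Equity: weight = 6979/12542 = 0.5565; cost = 12.7%.
Preferred: weight = 639/12542 = 0.0509; cost = 8.34%.
Debentures: weight = 4924/12542 = 0.3926; after-tax cost = 8.24% × (1 − 24%) = 6.2624%.
WACC = 0.5565 × 12.7000% + 0.0509 × 8.3400% + 0.3926 × 6.2624% = 9.9505%.

9.95%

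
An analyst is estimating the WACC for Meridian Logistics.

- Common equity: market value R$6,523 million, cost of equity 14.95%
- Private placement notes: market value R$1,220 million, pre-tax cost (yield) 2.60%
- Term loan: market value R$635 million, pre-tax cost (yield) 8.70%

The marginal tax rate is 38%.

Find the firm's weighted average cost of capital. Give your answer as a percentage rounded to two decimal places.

12.28%

Total capital V = 6523 + 1220 + 635 = 8378.
Equity: weight = 6523/8378 = 0.7786; cost = 14.95%.
Private placement notes: weight = 1220/8378 = 0.1456; after-tax cost = 2.6% × (1 − 38%) = 1.6120%.
Term loan: weight = 635/8378 = 0.0758; after-tax cost = 8.7% × (1 − 38%) = 5.3940%.
WACC = 0.7786 × 14.9500% + 0.1456 × 1.6120% + 0.0758 × 5.3940% = 12.2834%.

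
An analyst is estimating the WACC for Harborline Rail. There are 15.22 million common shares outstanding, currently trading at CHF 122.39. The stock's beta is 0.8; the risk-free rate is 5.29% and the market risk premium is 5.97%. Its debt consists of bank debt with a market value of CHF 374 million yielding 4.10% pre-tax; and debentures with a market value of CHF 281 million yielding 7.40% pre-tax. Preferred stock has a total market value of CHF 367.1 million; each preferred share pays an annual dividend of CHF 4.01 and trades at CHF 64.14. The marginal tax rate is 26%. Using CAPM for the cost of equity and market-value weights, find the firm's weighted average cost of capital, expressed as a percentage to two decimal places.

8.22%

Cost of equity via CAPM: Re = 5.29% + 0.8 × 5.97% = 10.0660%.
Cost of preferred: Rp = 4.01 / 64.14 = 6.2519%.
Market value of equity E = 122.39 × 15.22m = 1862.7758m.
Total capital V = 1862.7758 + 367.1 + 374 + 281 = 2884.8758.
Equity: weight = 1862.7758/2884.8758 = 0.6457; cost = 10.066%.
Preferred: weight = 367.1/2884.8758 = 0.1272; cost = 6.2519%.
Bank debt: weight = 374/2884.8758 = 0.1296; after-tax cost = 4.1% × (1 − 26%) = 3.0340%.
Debentures: weight = 281/2884.8758 = 0.0974; after-tax cost = 7.4% × (1 − 26%) = 5.4760%.
WACC = 0.6457 × 10.0660% + 0.1272 × 6.2519% + 0.1296 × 3.0340% + 0.0974 × 5.4760% = 8.2219%.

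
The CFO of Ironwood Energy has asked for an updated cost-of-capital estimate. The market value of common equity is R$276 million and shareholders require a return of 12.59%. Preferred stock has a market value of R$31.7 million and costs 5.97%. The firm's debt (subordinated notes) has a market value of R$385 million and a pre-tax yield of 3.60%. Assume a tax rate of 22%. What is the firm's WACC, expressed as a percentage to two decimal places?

Total capital V = 276 + 31.7 + 385 = 692.7.
Equity: weight = 276/692.7 = 0.3984; cost = 12.59%.
Preferred: weight = 31.7/692.7 = 0.0458; cost = 5.97%.
Subordinated notes: weight = 385/692.7 = 0.5558; after-tax cost = 3.6% × (1 − 22%) = 2.8080%.
WACC = 0.3984 × 12.5900% + 0.0458 × 5.9700% + 0.5558 × 2.8080% = 6.8503%.

6.85%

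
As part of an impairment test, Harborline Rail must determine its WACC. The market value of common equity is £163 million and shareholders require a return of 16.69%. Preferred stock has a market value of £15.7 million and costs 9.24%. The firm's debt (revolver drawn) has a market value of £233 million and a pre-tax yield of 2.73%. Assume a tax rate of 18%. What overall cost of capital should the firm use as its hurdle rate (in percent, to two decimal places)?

8.23%

Total capital V = 163 + 15.7 + 233 = 411.7.
Equity: weight = 163/411.7 = 0.3959; cost = 16.69%.
Preferred: weight = 15.7/411.7 = 0.0381; cost = 9.24%.
Revolver drawn: weight = 233/411.7 = 0.5659; after-tax cost = 2.73% × (1 − 18%) = 2.2386%.
WACC = 0.3959 × 16.6900% + 0.0381 × 9.2400% + 0.5659 × 2.2386% = 8.2272%.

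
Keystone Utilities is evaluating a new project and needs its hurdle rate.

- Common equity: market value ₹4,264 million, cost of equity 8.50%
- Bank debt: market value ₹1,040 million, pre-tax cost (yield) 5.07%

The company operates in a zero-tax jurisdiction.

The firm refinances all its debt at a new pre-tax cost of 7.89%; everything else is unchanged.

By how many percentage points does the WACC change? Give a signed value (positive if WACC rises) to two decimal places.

+0.55 pp

Current WACC:
Total capital V = 4264 + 1040 = 5304.
Equity: weight = 4264/5304 = 0.8039; cost = 8.5%.
Bank debt: weight = 1040/5304 = 0.1961; after-tax cost = 5.07% × (1 − 0%) = 5.0700%.
WACC = 0.8039 × 8.5000% + 0.1961 × 5.0700% = 7.8275%.
After the change:
Total capital V = 4264 + 1040 = 5304.
Equity: weight = 4264/5304 = 0.8039; cost = 8.5%.
Bank debt: weight = 1040/5304 = 0.1961; after-tax cost = 7.89% × (1 − 0%) = 7.8900%.
WACC = 0.8039 × 8.5000% + 0.1961 × 7.8900% = 8.3804%.
Change in WACC = 8.3804% − 7.8275% = 0.5529 pp.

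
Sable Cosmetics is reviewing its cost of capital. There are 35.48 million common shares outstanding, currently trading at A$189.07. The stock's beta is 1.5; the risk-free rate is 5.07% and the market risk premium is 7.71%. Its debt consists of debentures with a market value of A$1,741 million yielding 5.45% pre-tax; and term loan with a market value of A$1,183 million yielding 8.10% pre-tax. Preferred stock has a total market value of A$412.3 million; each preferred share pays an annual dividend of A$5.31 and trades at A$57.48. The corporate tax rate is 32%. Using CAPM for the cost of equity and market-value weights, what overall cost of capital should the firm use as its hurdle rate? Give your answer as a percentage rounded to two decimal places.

Cost of equity via CAPM: Re = 5.07% + 1.5 × 7.71% = 16.6350%.
Cost of preferred: Rp = 5.31 / 57.48 = 9.2380%.
Market value of equity E = 189.07 × 35.48m = 6708.2036m.
Total capital V = 6708.2036 + 412.3 + 1741 + 1183 = 10044.5036.
Equity: weight = 6708.2036/10044.5036 = 0.6678; cost = 16.635%.
Preferred: weight = 412.3/10044.5036 = 0.0410; cost = 9.238%.
Debentures: weight = 1741/10044.5036 = 0.1733; after-tax cost = 5.45% × (1 − 32%) = 3.7060%.
Term loan: weight = 1183/10044.5036 = 0.1178; after-tax cost = 8.1% × (1 − 32%) = 5.5080%.
WACC = 0.6678 × 16.6350% + 0.0410 × 9.2380% + 0.1733 × 3.7060% + 0.1178 × 5.5080% = 12.7799%.

12.78%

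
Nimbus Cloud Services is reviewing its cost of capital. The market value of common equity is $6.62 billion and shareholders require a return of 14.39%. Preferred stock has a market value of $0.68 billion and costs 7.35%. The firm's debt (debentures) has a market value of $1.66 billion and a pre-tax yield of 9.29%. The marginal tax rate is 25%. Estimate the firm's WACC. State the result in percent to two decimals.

12.48%

Total capital V = 6.62 + 0.68 + 1.66 = 8.96.
Equity: weight = 6.62/8.96 = 0.7388; cost = 14.39%.
Preferred: weight = 0.68/8.96 = 0.0759; cost = 7.35%.
Debentures: weight = 1.66/8.96 = 0.1853; after-tax cost = 9.29% × (1 − 25%) = 6.9675%.
WACC = 0.7388 × 14.3900% + 0.0759 × 7.3500% + 0.1853 × 6.9675% = 12.4806%.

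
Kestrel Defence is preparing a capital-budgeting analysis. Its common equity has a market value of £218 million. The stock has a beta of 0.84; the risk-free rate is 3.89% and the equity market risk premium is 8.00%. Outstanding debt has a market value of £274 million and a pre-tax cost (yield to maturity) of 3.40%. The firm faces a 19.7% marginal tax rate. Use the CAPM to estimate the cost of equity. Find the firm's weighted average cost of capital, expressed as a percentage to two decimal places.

Cost of equity via CAPM: Re = 3.89% + 0.84 × 8.0% = 10.6100%.
Total capital V = 218 + 274 = 492.
Equity: weight = 218/492 = 0.4431; cost = 10.61%.
Debt: weight = 274/492 = 0.5569; after-tax cost = 3.4% × (1 − 19.7%) = 2.7302%.
WACC = 0.4431 × 10.6100% + 0.5569 × 2.7302% = 6.2217%.

6.22%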